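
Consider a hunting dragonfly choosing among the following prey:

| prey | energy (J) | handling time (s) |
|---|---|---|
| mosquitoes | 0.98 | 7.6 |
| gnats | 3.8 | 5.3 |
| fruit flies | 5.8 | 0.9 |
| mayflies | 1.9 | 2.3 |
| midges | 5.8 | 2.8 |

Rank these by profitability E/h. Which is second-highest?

In descending order of E/h:
fruit flies: 5.8/0.9 = 6.44 J/s
midges: 5.8/2.8 = 2.07 J/s
mayflies: 1.9/2.3 = 0.826 J/s
gnats: 3.8/5.3 = 0.717 J/s
mosquitoes: 0.98/7.6 = 0.129 J/s

midges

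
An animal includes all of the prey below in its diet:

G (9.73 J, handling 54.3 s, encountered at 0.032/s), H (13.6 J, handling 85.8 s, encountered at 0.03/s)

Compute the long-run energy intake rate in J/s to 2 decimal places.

Energy encountered per unit search time: 0.032×9.73 + 0.03×13.6 = 0.7194 J/s.
Handling time per unit search time: 0.032×54.3 + 0.03×85.8 = 4.312.
Rate = 0.7194/(1 + 4.312) = 0.1354 J/s.

0.14 J/s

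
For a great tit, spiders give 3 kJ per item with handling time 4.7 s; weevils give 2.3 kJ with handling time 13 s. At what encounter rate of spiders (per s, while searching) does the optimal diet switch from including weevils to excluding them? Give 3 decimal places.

0.082 per s

At the threshold, the rate on spiders alone equals the profitability of weevils: λ·3/(1 + λ·4.7) = 2.3/13 = 0.1769.
Rearranging, λ(3 − 0.1769×4.7) = 0.1769, so λ = 0.1769/2.168 = 0.08159 per s.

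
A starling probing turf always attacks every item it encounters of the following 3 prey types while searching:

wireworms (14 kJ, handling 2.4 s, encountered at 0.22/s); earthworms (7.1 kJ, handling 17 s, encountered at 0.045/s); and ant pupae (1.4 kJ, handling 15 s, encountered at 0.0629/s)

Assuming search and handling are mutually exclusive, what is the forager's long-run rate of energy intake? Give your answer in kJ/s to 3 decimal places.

Energy encountered per unit search time: 0.22×14 + 0.045×7.1 + 0.0629×1.4 = 3.488 kJ/s.
Handling time per unit search time: 0.22×2.4 + 0.045×17 + 0.0629×15 = 2.236.
Rate = 3.488/(1 + 2.236) = 1.078 kJ/s.

1.078 kJ/s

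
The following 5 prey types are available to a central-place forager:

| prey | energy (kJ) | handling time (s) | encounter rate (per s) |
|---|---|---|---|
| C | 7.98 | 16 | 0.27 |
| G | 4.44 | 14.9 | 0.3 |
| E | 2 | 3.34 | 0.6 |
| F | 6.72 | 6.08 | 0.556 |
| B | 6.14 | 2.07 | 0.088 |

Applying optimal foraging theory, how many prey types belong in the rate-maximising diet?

Rank by E/h (kJ/s): B 2.97, F 1.11, E 0.599, C 0.499, G 0.298. Include each in turn until the next type's E/h falls below the running intake rate.
Rate on top 1: 0.4571. F: 1.11 > 0.4571 → include.
Rate on top 2: 0.9373. E: 0.599 < 0.9373 → exclude; stop.
Optimal diet: B, F — 2 of 5 types.

2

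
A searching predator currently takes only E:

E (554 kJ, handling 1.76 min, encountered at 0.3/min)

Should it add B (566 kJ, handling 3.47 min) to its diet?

Yes

On E alone, R = ΣλE/(1+Σλh) = 166.2/1.528 = 108.8 kJ/min.
B: E/h = 566/3.47 = 163.1 kJ/min.
Since 163.1 > R, including B increases the long-run rate.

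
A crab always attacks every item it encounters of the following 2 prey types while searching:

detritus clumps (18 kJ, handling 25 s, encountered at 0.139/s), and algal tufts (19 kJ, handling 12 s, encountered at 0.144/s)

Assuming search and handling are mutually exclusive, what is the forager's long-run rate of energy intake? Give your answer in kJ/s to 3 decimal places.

R = (0.139×18 + 0.144×19) / (1 + 0.139×25 + 0.144×12) = 5.238/6.203 = 0.8444 kJ/s.

0.844 kJ/s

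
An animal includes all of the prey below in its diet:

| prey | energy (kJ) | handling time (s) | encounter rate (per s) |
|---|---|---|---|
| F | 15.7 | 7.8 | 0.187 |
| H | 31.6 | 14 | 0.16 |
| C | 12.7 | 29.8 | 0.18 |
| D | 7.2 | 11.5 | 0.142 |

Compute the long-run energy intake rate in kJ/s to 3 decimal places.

R = Σλ_iE_i / (1 + Σλ_ih_i)
Numerator: 0.187×15.7 + 0.16×31.6 + 0.18×12.7 + 0.142×7.2 = 11.3
Denominator: 1 + 0.187×7.8 + 0.16×14 + 0.18×29.8 + 0.142×11.5 = 11.7
R = 11.3/11.7 = 0.9662 kJ/s

0.966 kJ/s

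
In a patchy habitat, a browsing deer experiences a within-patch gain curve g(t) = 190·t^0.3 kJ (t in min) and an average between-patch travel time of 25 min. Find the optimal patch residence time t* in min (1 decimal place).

10.7 min

Optimal t* satisfies g'(t*) = g(t*)/(T + t*).
g'(t) = 0.3·190·t^-0.7. Setting 0.3·190·t^-0.7 = 190·t^0.3/(25+t) gives 0.3(25+t) = t, so 0.70·t = 0.3×25.
t* = 0.3×25/0.70 = 10.71 min.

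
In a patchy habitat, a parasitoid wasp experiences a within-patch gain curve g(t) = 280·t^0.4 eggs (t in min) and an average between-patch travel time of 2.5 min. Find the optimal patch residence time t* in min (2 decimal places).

1.67 min

By the marginal value theorem, leave when the instantaneous gain rate g'(t) equals the habitat-wide average g(t)/(T + t).
g'(t) = 0.4·280·t^-0.6. Setting 0.4·280·t^-0.6 = 280·t^0.4/(2.5+t) gives 0.4(2.5+t) = t, so 0.60·t = 0.4×2.5.
t* = 0.4×2.5/0.60 = 1.667 min.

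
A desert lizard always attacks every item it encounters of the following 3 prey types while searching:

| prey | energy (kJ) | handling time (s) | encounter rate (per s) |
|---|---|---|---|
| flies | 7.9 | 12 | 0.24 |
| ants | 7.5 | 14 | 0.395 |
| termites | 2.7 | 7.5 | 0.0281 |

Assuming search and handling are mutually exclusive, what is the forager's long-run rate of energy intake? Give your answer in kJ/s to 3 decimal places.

0.513 kJ/s

R = (0.24×7.9 + 0.395×7.5 + 0.0281×2.7) / (1 + 0.24×12 + 0.395×14 + 0.0281×7.5) = 4.934/9.621 = 0.5129 kJ/s.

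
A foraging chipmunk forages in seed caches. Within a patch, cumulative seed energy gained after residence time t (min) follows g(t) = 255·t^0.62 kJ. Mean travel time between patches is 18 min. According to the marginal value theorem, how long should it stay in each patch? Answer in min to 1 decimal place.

Maximise g(t)/(T+t): set derivative to zero → g'(t)(T+t) = g(t).
g'(t) = 0.62·255·t^-0.38. Setting 0.62·255·t^-0.38 = 255·t^0.62/(18+t) gives 0.62(18+t) = t, so 0.38·t = 0.62×18.
t* = 0.62×18/0.38 = 29.37 min.

29.4 min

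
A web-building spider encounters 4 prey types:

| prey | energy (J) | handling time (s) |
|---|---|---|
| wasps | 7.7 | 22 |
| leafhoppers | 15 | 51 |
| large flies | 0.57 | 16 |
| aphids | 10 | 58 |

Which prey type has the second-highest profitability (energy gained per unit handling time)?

In descending order of E/h:
wasps: 7.7/22 = 0.35 J/s
leafhoppers: 15/51 = 0.294 J/s
aphids: 10/58 = 0.172 J/s
large flies: 0.57/16 = 0.0356 J/s

leafhoppers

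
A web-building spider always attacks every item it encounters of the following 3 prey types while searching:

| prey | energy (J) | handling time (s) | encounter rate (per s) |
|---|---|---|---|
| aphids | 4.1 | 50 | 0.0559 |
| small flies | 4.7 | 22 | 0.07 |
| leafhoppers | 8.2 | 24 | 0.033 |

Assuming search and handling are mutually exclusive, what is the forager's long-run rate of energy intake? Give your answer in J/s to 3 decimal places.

0.135 J/s

Energy encountered per unit search time: 0.0559×4.1 + 0.07×4.7 + 0.033×8.2 = 0.8288 J/s.
Handling time per unit search time: 0.0559×50 + 0.07×22 + 0.033×24 = 5.127.
Rate = 0.8288/(1 + 5.127) = 0.1353 J/s.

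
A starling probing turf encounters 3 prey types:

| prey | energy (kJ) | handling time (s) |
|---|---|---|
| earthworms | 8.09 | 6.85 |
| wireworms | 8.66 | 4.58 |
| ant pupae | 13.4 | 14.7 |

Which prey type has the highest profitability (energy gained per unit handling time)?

In descending order of E/h:
wireworms: 8.66/4.58 = 1.89 kJ/s
earthworms: 8.09/6.85 = 1.18 kJ/s
ant pupae: 13.4/14.7 = 0.912 kJ/s

wireworms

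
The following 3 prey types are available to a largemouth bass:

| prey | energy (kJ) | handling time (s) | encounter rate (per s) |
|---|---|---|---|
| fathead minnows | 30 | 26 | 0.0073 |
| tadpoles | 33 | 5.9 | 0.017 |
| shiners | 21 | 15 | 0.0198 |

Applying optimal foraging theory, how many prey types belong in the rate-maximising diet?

E/h in descending order: tadpoles 5.59, shiners 1.4, fathead minnows 1.15 kJ/s. The optimal diet is the largest prefix of this list for which every included type satisfies E_i/h_i > R on the types above it.
Rate on top 1: 0.5099. shiners: 1.4 > 0.5099 → include.
Rate on top 2: 0.6991. fathead minnows: 1.15 > 0.6991 → include.
Optimal diet: tadpoles, shiners, fathead minnows — 3 of 3 types.

3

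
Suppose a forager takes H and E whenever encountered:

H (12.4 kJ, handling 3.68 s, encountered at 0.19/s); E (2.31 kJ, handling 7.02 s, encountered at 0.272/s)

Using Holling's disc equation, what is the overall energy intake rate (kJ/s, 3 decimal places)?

R = (0.19×12.4 + 0.272×2.31) / (1 + 0.19×3.68 + 0.272×7.02) = 2.984/3.609 = 0.827 kJ/s.

0.827 kJ/s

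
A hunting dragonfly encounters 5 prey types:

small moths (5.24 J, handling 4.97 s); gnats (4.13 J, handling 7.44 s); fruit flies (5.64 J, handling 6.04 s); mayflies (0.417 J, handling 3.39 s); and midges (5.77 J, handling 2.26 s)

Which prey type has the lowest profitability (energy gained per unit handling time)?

Profitability E/h (J/s): small moths = 5.24/4.97 = 1.05, gnats = 4.13/7.44 = 0.555, fruit flies = 5.64/6.04 = 0.934, mayflies = 0.417/3.39 = 0.123, midges = 5.77/2.26 = 2.55.
Ranked: midges > small moths > fruit flies > gnats > mayflies.

mayflies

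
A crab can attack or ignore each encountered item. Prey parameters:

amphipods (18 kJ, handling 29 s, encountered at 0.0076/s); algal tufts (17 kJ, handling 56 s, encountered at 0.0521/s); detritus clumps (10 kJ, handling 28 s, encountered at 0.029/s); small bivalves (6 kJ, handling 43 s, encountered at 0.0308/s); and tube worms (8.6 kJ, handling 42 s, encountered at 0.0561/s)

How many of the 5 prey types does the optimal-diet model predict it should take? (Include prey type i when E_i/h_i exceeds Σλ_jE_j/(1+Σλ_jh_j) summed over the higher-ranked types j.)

3

Profitabilities (E/h, kJ/s): amphipods 0.621, detritus clumps 0.357, algal tufts 0.304, tube worms 0.205, small bivalves 0.14. Add prey in this order while the next type's profitability exceeds the intake rate on those already taken.
Rate on top 1: 0.1121. detritus clumps: 0.357 > 0.1121 → include.
Rate on top 2: 0.21. algal tufts: 0.304 > 0.21 → include.
Rate on top 3: 0.2652. tube worms: 0.205 < 0.2652 → exclude; stop.
Optimal diet: amphipods, detritus clumps, algal tufts — 3 of 5 types.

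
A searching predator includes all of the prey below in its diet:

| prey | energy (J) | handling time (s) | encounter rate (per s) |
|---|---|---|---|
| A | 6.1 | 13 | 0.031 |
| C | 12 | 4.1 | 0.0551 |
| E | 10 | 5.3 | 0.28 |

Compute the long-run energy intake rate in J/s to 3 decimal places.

1.173 J/s

Energy encountered per unit search time: 0.031×6.1 + 0.0551×12 + 0.28×10 = 3.65 J/s.
Handling time per unit search time: 0.031×13 + 0.0551×4.1 + 0.28×5.3 = 2.113.
Rate = 3.65/(1 + 2.113) = 1.173 J/s.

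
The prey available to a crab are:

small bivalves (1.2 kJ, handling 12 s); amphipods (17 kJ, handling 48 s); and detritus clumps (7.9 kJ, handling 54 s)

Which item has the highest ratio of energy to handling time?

amphipods

Profitability E/h (kJ/s): small bivalves = 1.2/12 = 0.1, amphipods = 17/48 = 0.354, detritus clumps = 7.9/54 = 0.146.
Ranked: amphipods > detritus clumps > small bivalves.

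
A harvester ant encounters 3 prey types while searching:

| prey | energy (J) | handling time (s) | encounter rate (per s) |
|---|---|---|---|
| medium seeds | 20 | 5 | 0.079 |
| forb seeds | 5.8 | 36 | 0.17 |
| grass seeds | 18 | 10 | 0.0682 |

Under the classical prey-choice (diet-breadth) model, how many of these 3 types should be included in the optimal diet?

2

Profitabilities (E/h, J/s): medium seeds 4, grass seeds 1.8, forb seeds 0.161. Add prey in this order while the next type's profitability exceeds the intake rate on those already taken.
Rate on top 1: 1.133. grass seeds: 1.8 > 1.133 → include.
Rate on top 2: 1.352. forb seeds: 0.161 < 1.352 → exclude; stop.
Optimal diet: medium seeds, grass seeds — 2 of 3 types.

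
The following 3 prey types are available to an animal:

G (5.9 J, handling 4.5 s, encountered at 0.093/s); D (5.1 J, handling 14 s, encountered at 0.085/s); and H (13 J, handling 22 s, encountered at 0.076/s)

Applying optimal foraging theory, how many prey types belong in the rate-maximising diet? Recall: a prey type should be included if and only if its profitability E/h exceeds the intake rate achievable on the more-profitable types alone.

2

E/h in descending order: G 1.31, H 0.591, D 0.364 J/s. The optimal diet is the largest prefix of this list for which every included type satisfies E_i/h_i > R on the types above it.
Rate on top 1: 0.3868. H: 0.591 > 0.3868 → include.
Rate on top 2: 0.4972. D: 0.364 < 0.4972 → exclude; stop.
Optimal diet: G, H — 2 of 3 types.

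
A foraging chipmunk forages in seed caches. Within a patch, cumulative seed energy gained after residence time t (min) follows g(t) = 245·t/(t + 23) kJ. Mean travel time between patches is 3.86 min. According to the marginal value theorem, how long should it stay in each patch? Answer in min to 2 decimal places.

Optimal t* satisfies g'(t*) = g(t*)/(T + t*).
g'(t) = 245·23/(t + 23)². Setting 245·23/(t+23)² = 245t/[(t+23)(3.86+t)] gives 23(3.86+t) = t(t+23), so t² = 23×3.86 = 88.78.
t* = √88.78 = 9.422 min.

9.42 min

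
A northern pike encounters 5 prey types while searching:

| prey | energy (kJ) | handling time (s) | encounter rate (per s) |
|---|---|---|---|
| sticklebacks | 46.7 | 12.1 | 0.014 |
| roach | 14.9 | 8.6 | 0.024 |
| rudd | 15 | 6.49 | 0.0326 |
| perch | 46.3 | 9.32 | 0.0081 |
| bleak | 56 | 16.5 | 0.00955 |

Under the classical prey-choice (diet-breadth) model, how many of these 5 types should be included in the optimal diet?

Profitabilities (E/h, kJ/s): perch 4.97, sticklebacks 3.86, bleak 3.39, rudd 2.31, roach 1.73. Add prey in this order while the next type's profitability exceeds the intake rate on those already taken.
Rate on top 1: 0.3487. sticklebacks: 3.86 > 0.3487 → include.
Rate on top 2: 0.8264. bleak: 3.39 > 0.8264 → include.
Rate on top 3: 1.115. rudd: 2.31 > 1.115 → include.
Rate on top 4: 1.272. roach: 1.73 > 1.272 → include.
Optimal diet: perch, sticklebacks, bleak, rudd, roach — 5 of 5 types.

5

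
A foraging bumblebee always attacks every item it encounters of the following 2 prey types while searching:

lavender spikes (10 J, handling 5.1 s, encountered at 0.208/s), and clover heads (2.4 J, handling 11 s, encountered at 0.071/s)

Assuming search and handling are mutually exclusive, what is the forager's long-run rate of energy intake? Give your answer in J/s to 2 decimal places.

R = Σλ_iE_i / (1 + Σλ_ih_i)
Numerator: 0.208×10 + 0.071×2.4 = 2.25
Denominator: 1 + 0.208×5.1 + 0.071×11 = 2.842
R = 2.25/2.842 = 0.7919 J/s

0.79 J/s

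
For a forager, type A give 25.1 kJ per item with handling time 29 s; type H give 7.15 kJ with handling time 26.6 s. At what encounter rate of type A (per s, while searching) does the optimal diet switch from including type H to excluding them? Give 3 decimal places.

Drop type H once their profitability E₂/h₂ falls below the rate achievable on type A alone: E₂/h₂ = λE₁/(1 + λh₁).
Solve for λ: λE₁h₂ = E₂(1 + λh₁) → λ(E₁h₂ − E₂h₁) = E₂ → λ = E₂/(E₁h₂ − E₂h₁).
λ = 7.15/(25.1×26.6 − 7.15×29) = 7.15/460.3 = 0.01553 per s.

0.016 per s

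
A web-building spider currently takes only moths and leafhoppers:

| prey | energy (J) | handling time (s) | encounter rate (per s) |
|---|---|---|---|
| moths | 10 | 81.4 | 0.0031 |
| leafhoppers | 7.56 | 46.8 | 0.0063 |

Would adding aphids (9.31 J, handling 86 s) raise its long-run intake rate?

Intake rate on the current diet: R = (0.0031×10 + 0.0063×7.56) / (1 + 0.0031×81.4 + 0.0063×46.8) = 0.07863/1.547 = 0.05082 J/s.
aphids: E/h = 9.31/86 = 0.1083 J/s.
0.1083 > 0.05082, so adding aphids raises the average — include it.

Yes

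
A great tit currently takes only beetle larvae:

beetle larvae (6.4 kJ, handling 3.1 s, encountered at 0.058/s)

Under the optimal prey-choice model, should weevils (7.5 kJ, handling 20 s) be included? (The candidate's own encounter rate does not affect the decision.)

On beetle larvae alone, R = ΣλE/(1+Σλh) = 0.3712/1.18 = 0.3146 kJ/s.
Profitability of weevils: 7.5/20 = 0.375 kJ/s.
0.375 > 0.3146, so adding weevils raises the average — include it.

Yes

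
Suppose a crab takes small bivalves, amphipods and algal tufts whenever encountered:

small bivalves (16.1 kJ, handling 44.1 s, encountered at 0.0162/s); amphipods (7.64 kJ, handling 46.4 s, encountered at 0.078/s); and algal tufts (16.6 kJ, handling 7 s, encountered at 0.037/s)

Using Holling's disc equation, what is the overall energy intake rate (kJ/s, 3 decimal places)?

R = (0.0162×16.1 + 0.078×7.64 + 0.037×16.6) / (1 + 0.0162×44.1 + 0.078×46.4 + 0.037×7) = 1.471/5.593 = 0.263 kJ/s.

0.263 kJ/s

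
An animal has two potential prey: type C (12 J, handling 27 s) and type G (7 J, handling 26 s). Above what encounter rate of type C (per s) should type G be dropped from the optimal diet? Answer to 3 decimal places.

Drop type G once their profitability E₂/h₂ falls below the rate achievable on type C alone: E₂/h₂ = λE₁/(1 + λh₁).
Solve for λ: λE₁h₂ = E₂(1 + λh₁) → λ(E₁h₂ − E₂h₁) = E₂ → λ = E₂/(E₁h₂ − E₂h₁).
λ = 7/(12×26 − 7×27) = 7/123 = 0.05691 per s.

0.057 per s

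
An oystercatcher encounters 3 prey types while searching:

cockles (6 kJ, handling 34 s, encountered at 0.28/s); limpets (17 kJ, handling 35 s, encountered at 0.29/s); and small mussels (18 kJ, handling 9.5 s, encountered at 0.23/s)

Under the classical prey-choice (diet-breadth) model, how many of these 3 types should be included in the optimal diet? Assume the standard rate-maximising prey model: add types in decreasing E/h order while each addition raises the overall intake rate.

Rank by E/h (kJ/s): small mussels 1.89, limpets 0.486, cockles 0.176. Include each in turn until the next type's E/h falls below the running intake rate.
Rate on top 1: 1.3. limpets: 0.486 < 1.3 → exclude; stop.
Optimal diet: small mussels — 1 of 3 types.

1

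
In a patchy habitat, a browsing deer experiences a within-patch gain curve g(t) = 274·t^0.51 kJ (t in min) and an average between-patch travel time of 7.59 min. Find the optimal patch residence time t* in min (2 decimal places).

7.90 min

Maximise g(t)/(T+t): set derivative to zero → g'(t)(T+t) = g(t).
g'(t) = 0.51·274·t^-0.49. Setting 0.51·274·t^-0.49 = 274·t^0.51/(7.59+t) gives 0.51(7.59+t) = t, so 0.49·t = 0.51×7.59.
t* = 0.51×7.59/0.49 = 7.9 min.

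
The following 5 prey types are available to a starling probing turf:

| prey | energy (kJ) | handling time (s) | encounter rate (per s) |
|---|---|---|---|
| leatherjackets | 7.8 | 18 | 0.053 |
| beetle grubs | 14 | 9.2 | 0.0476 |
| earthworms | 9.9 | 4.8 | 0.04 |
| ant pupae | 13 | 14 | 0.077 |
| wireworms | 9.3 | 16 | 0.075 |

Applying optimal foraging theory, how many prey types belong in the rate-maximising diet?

Profitabilities (E/h, kJ/s): earthworms 2.06, beetle grubs 1.52, ant pupae 0.929, wireworms 0.581, leatherjackets 0.433. Add prey in this order while the next type's profitability exceeds the intake rate on those already taken.
Rate on top 1: 0.3322. beetle grubs: 1.52 > 0.3322 → include.
Rate on top 2: 0.6518. ant pupae: 0.929 > 0.6518 → include.
Rate on top 3: 0.762. wireworms: 0.581 < 0.762 → exclude; stop.
Optimal diet: earthworms, beetle grubs, ant pupae — 3 of 5 types.

3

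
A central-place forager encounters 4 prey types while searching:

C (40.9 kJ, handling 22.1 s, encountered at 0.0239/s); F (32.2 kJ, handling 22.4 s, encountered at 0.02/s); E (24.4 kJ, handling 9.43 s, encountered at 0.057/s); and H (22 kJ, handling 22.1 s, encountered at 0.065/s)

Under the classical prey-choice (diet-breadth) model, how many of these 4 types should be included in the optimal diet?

3

Profitabilities (E/h, kJ/s): E 2.59, C 1.85, F 1.44, H 0.995. Add prey in this order while the next type's profitability exceeds the intake rate on those already taken.
Rate on top 1: 0.9046. C: 1.85 > 0.9046 → include.
Rate on top 2: 1.146. F: 1.44 > 1.146 → include.
Rate on top 3: 1.198. H: 0.995 < 1.198 → exclude; stop.
Optimal diet: E, C, F — 3 of 4 types.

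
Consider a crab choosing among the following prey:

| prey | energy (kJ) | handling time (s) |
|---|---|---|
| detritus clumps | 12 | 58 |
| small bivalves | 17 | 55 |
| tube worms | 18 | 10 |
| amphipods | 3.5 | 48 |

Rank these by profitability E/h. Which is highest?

tube worms

Profitability E/h (kJ/s): detritus clumps = 12/58 = 0.207, small bivalves = 17/55 = 0.309, tube worms = 18/10 = 1.8, amphipods = 3.5/48 = 0.0729.
Ranked: tube worms > small bivalves > detritus clumps > amphipods.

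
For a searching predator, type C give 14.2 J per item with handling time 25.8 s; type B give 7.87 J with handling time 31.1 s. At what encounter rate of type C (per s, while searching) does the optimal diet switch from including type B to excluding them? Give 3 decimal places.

At the threshold, the rate on type C alone equals the profitability of type B: λ·14.2/(1 + λ·25.8) = 7.87/31.1 = 0.2531.
Rearranging, λ(14.2 − 0.2531×25.8) = 0.2531, so λ = 0.2531/7.671 = 0.03299 per s.

0.033 per s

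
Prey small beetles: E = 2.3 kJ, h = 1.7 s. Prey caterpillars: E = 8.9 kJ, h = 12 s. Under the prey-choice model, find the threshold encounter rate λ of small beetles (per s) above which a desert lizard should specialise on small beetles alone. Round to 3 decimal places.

0.714 per s

Drop caterpillars once their profitability E₂/h₂ falls below the rate achievable on small beetles alone: E₂/h₂ = λE₁/(1 + λh₁).
Solve for λ: λE₁h₂ = E₂(1 + λh₁) → λ(E₁h₂ − E₂h₁) = E₂ → λ = E₂/(E₁h₂ − E₂h₁).
λ = 8.9/(2.3×12 − 8.9×1.7) = 8.9/12.47 = 0.7137 per s.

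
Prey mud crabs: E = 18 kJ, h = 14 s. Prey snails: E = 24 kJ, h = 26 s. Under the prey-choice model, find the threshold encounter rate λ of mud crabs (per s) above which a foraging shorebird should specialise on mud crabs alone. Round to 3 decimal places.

0.182 per s

At the threshold, the rate on mud crabs alone equals the profitability of snails: λ·18/(1 + λ·14) = 24/26 = 0.9231.
Rearranging, λ(18 − 0.9231×14) = 0.9231, so λ = 0.9231/5.077 = 0.1818 per s.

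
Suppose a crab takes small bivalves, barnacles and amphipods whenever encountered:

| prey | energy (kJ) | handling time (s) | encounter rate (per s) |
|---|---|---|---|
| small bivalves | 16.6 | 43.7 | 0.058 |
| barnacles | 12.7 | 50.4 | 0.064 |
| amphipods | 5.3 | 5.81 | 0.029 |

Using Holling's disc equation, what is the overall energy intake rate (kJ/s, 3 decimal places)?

0.278 kJ/s

Energy encountered per unit search time: 0.058×16.6 + 0.064×12.7 + 0.029×5.3 = 1.929 kJ/s.
Handling time per unit search time: 0.058×43.7 + 0.064×50.4 + 0.029×5.81 = 5.929.
Rate = 1.929/(1 + 5.929) = 0.2785 kJ/s.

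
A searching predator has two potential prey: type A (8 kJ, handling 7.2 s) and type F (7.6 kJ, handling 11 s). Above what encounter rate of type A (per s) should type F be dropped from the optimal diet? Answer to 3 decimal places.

The zero-one rule: include type F iff E₂/h₂ > λE₁/(1+λh₁). Equality gives the switch point.
λE₁h₂ = E₂ + λE₂h₁ ⇒ λ = E₂/(E₁h₂ − E₂h₁) = 7.6/(88 − 54.72) = 0.2284 per s.

0.228 per s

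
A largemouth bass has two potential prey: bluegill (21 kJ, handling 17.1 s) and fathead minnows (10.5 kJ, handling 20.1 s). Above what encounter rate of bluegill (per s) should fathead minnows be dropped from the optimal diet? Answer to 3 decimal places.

0.043 per s

Drop fathead minnows once their profitability E₂/h₂ falls below the rate achievable on bluegill alone: E₂/h₂ = λE₁/(1 + λh₁).
Solve for λ: λE₁h₂ = E₂(1 + λh₁) → λ(E₁h₂ − E₂h₁) = E₂ → λ = E₂/(E₁h₂ − E₂h₁).
λ = 10.5/(21×20.1 − 10.5×17.1) = 10.5/242.6 = 0.04329 per s.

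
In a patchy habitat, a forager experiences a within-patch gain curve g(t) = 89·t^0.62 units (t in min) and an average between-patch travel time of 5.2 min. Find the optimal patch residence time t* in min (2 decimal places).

Maximise g(t)/(T+t): set derivative to zero → g'(t)(T+t) = g(t).
g'(t) = 0.62·89·t^-0.38. Setting 0.62·89·t^-0.38 = 89·t^0.62/(5.2+t) gives 0.62(5.2+t) = t, so 0.38·t = 0.62×5.2.
t* = 0.62×5.2/0.38 = 8.484 min.

8.48 min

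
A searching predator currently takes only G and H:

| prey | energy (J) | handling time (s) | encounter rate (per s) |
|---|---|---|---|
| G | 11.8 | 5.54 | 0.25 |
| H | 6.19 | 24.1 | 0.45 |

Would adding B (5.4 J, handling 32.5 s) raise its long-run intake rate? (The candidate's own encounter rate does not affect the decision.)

No

Current rate: (0.25×11.8 + 0.45×6.19)/(1 + 0.25×5.54 + 0.45×24.1) = 0.4335 J/s.
B: E/h = 5.4/32.5 = 0.1662 J/s.
0.1662 < 0.4335, so adding B would lower the average — exclude it.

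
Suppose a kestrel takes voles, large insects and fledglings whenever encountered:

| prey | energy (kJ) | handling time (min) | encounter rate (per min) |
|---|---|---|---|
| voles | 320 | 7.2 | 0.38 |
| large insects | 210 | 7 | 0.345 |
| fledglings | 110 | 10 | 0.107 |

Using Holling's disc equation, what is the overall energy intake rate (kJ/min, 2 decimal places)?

R = (0.38×320 + 0.345×210 + 0.107×110) / (1 + 0.38×7.2 + 0.345×7 + 0.107×10) = 205.8/7.221 = 28.5 kJ/min.

28.50 kJ/min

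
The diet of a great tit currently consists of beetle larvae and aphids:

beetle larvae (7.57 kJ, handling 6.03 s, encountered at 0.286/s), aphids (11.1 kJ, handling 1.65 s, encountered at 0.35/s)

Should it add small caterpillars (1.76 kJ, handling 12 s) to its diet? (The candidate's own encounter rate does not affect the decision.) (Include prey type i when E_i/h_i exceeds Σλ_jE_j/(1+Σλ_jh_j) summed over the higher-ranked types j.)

No

Intake rate on the current diet: R = (0.286×7.57 + 0.35×11.1) / (1 + 0.286×6.03 + 0.35×1.65) = 6.05/3.302 = 1.832 kJ/s.
Profitability of small caterpillars: 1.76/12 = 0.1467 kJ/s.
0.1467 < 1.832, so adding small caterpillars would lower the average — exclude it.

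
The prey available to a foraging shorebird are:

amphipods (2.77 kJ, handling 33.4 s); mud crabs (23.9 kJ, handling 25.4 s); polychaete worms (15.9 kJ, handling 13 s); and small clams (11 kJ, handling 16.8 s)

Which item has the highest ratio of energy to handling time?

polychaete worms

Profitability E/h (kJ/s): amphipods = 2.77/33.4 = 0.0829, mud crabs = 23.9/25.4 = 0.941, polychaete worms = 15.9/13 = 1.22, small clams = 11/16.8 = 0.655.
Ranked: polychaete worms > mud crabs > small clams > amphipods.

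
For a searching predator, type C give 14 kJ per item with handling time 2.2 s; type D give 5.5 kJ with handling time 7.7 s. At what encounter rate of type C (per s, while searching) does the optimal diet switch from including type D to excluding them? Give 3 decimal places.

0.057 per s

Drop type D once their profitability E₂/h₂ falls below the rate achievable on type C alone: E₂/h₂ = λE₁/(1 + λh₁).
Solve for λ: λE₁h₂ = E₂(1 + λh₁) → λ(E₁h₂ − E₂h₁) = E₂ → λ = E₂/(E₁h₂ − E₂h₁).
λ = 5.5/(14×7.7 − 5.5×2.2) = 5.5/95.7 = 0.05747 per s.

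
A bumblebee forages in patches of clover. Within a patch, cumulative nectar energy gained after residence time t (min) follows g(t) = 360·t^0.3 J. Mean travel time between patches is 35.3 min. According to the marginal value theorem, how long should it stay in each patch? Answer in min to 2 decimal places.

15.13 min

Optimal t* satisfies g'(t*) = g(t*)/(T + t*).
g'(t) = 0.3·360·t^-0.7. Setting 0.3·360·t^-0.7 = 360·t^0.3/(35.3+t) gives 0.3(35.3+t) = t, so 0.70·t = 0.3×35.3.
t* = 0.3×35.3/0.70 = 15.13 min.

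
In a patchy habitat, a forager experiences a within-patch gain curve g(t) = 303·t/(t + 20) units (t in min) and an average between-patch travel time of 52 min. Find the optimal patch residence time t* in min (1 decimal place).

32.2 min

Optimal t* satisfies g'(t*) = g(t*)/(T + t*).
g'(t) = 303·20/(t + 20)². Setting 303·20/(t+20)² = 303t/[(t+20)(52+t)] gives 20(52+t) = t(t+20), so t² = 20×52 = 1040.
t* = √1040 = 32.25 min.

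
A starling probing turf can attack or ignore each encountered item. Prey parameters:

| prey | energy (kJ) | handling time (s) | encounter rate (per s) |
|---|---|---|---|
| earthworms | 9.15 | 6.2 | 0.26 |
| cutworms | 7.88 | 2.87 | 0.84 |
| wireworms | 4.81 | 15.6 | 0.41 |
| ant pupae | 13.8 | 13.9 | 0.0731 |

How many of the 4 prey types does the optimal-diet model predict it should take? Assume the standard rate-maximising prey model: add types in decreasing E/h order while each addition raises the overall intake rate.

1

Rank by E/h (kJ/s): cutworms 2.75, earthworms 1.48, ant pupae 0.993, wireworms 0.308. Include each in turn until the next type's E/h falls below the running intake rate.
Rate on top 1: 1.941. earthworms: 1.48 < 1.941 → exclude; stop.
Optimal diet: cutworms — 1 of 4 types.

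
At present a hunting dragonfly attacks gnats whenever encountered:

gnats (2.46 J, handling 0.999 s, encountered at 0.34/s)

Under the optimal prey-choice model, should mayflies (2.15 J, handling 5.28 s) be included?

Intake rate on the current diet: R = (0.34×2.46) / (1 + 0.34×0.999) = 0.8364/1.34 = 0.6243 J/s.
Profitability of mayflies: 2.15/5.28 = 0.4072 J/s.
0.4072 < 0.6243, so adding mayflies would lower the average — exclude it.

No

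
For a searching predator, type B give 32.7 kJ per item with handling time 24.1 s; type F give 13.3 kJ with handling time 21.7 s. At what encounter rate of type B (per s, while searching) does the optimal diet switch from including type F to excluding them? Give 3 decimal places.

0.034 per s

At the threshold, the rate on type B alone equals the profitability of type F: λ·32.7/(1 + λ·24.1) = 13.3/21.7 = 0.6129.
Rearranging, λ(32.7 − 0.6129×24.1) = 0.6129, so λ = 0.6129/17.93 = 0.03418 per s.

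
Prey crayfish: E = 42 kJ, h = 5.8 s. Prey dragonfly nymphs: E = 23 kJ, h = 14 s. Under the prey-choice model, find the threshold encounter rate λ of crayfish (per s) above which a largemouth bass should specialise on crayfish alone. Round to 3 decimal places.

0.051 per s

Drop dragonfly nymphs once their profitability E₂/h₂ falls below the rate achievable on crayfish alone: E₂/h₂ = λE₁/(1 + λh₁).
Solve for λ: λE₁h₂ = E₂(1 + λh₁) → λ(E₁h₂ − E₂h₁) = E₂ → λ = E₂/(E₁h₂ − E₂h₁).
λ = 23/(42×14 − 23×5.8) = 23/454.6 = 0.05059 per s.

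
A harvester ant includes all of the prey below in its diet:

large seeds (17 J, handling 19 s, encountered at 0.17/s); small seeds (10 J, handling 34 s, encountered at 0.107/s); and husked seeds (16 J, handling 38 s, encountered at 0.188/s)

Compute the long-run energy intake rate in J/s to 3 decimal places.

R = Σλ_iE_i / (1 + Σλ_ih_i)
Numerator: 0.17×17 + 0.107×10 + 0.188×16 = 6.968
Denominator: 1 + 0.17×19 + 0.107×34 + 0.188×38 = 15.01
R = 6.968/15.01 = 0.4642 J/s

0.464 J/s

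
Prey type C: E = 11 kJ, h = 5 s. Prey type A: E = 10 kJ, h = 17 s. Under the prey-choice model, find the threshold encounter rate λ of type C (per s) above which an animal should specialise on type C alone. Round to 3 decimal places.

0.073 per s

At the threshold, the rate on type C alone equals the profitability of type A: λ·11/(1 + λ·5) = 10/17 = 0.5882.
Rearranging, λ(11 − 0.5882×5) = 0.5882, so λ = 0.5882/8.059 = 0.07299 per s.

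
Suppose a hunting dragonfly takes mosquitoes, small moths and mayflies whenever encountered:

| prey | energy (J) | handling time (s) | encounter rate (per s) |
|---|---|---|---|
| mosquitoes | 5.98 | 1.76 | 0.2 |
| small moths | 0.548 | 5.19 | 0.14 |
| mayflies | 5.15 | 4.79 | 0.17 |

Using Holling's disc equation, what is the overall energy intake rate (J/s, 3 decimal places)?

R = Σλ_iE_i / (1 + Σλ_ih_i)
Numerator: 0.2×5.98 + 0.14×0.548 + 0.17×5.15 = 2.148
Denominator: 1 + 0.2×1.76 + 0.14×5.19 + 0.17×4.79 = 2.893
R = 2.148/2.893 = 0.7426 J/s

0.743 J/s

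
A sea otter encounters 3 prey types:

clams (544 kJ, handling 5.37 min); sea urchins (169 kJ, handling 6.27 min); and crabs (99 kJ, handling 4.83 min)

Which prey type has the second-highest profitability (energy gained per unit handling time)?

Profitability E/h (kJ/min): clams = 544/5.37 = 101, sea urchins = 169/6.27 = 27, crabs = 99/4.83 = 20.5.
Ranked: clams > sea urchins > crabs.

sea urchins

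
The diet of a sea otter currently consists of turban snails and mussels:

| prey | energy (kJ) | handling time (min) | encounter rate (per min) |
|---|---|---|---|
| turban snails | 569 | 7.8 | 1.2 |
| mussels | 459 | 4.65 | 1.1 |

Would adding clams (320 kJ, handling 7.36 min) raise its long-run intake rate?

No

Intake rate on the current diet: R = (1.2×569 + 1.1×459) / (1 + 1.2×7.8 + 1.1×4.65) = 1188/15.48 = 76.75 kJ/min.
clams: E/h = 320/7.36 = 43.48 kJ/min.
43.48 < 76.75, so adding clams would lower the average — exclude it.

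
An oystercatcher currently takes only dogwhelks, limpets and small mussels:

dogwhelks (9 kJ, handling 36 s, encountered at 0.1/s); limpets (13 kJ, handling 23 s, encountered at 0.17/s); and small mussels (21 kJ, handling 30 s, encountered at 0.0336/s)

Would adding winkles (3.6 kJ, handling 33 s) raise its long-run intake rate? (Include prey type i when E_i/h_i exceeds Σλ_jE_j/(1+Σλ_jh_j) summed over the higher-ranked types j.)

No

On dogwhelks, limpets and small mussels alone, R = ΣλE/(1+Σλh) = 3.816/9.518 = 0.4009 kJ/s.
Profitability of winkles: 3.6/33 = 0.1091 kJ/s.
Since 0.1091 < R, time spent handling winkles is better spent searching.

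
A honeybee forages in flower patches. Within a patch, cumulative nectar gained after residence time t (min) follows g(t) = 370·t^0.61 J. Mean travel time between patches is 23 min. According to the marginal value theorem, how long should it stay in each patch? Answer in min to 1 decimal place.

Maximise g(t)/(T+t): set derivative to zero → g'(t)(T+t) = g(t).
g'(t) = 0.61·370·t^-0.39. Setting 0.61·370·t^-0.39 = 370·t^0.61/(23+t) gives 0.61(23+t) = t, so 0.39·t = 0.61×23.
t* = 0.61×23/0.39 = 35.97 min.

36.0 min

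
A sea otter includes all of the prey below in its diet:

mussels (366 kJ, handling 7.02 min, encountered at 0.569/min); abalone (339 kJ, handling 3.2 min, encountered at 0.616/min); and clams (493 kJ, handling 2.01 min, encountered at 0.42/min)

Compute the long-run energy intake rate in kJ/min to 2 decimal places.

R = Σλ_iE_i / (1 + Σλ_ih_i)
Numerator: 0.569×366 + 0.616×339 + 0.42×493 = 624.1
Denominator: 1 + 0.569×7.02 + 0.616×3.2 + 0.42×2.01 = 7.81
R = 624.1/7.81 = 79.92 kJ/min

79.92 kJ/min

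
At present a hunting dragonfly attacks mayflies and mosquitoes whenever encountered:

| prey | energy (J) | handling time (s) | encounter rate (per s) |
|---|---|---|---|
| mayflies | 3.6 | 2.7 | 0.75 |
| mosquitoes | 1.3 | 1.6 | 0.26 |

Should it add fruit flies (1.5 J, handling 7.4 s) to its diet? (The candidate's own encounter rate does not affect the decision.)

No

Current rate: (0.75×3.6 + 0.26×1.3)/(1 + 0.75×2.7 + 0.26×1.6) = 0.8829 J/s.
fruit flies: E/h = 1.5/7.4 = 0.2027 J/s.
Since 0.2027 < R, time spent handling fruit flies is better spent searching.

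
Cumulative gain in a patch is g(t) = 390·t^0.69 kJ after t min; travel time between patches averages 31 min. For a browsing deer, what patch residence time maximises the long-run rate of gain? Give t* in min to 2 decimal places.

69.00 min

Optimal t* satisfies g'(t*) = g(t*)/(T + t*).
g'(t) = 0.69·390·t^-0.31. Setting 0.69·390·t^-0.31 = 390·t^0.69/(31+t) gives 0.69(31+t) = t, so 0.31·t = 0.69×31.
t* = 0.69×31/0.31 = 69 min.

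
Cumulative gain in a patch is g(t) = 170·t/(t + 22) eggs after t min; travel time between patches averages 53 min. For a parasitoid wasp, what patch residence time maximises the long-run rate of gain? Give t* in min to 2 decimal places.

34.15 min

By the marginal value theorem, leave when the instantaneous gain rate g'(t) equals the habitat-wide average g(t)/(T + t).
g'(t) = 170·22/(t + 22)². Setting 170·22/(t+22)² = 170t/[(t+22)(53+t)] gives 22(53+t) = t(t+22), so t² = 22×53 = 1166.
t* = √1166 = 34.15 min.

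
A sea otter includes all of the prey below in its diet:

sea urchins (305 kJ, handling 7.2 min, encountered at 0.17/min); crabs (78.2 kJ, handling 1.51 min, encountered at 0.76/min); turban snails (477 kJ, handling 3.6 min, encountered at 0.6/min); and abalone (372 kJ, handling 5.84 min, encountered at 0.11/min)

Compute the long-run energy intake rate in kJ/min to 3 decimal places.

Energy encountered per unit search time: 0.17×305 + 0.76×78.2 + 0.6×477 + 0.11×372 = 438.4 kJ/min.
Handling time per unit search time: 0.17×7.2 + 0.76×1.51 + 0.6×3.6 + 0.11×5.84 = 5.174.
Rate = 438.4/(1 + 5.174) = 71.01 kJ/min.

71.008 kJ/min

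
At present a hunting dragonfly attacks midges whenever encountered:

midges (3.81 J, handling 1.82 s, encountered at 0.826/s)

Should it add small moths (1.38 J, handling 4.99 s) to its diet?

Current rate: (0.826×3.81)/(1 + 0.826×1.82) = 1.257 J/s.
small moths: E/h = 1.38/4.99 = 0.2766 J/s.
Since 0.2766 < R, time spent handling small moths is better spent searching.

No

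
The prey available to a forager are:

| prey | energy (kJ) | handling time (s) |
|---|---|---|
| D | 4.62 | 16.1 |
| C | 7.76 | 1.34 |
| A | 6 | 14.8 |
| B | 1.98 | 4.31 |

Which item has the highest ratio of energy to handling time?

C

In descending order of E/h:
C: 7.76/1.34 = 5.79 kJ/s
B: 1.98/4.31 = 0.459 kJ/s
A: 6/14.8 = 0.405 kJ/s
D: 4.62/16.1 = 0.287 kJ/s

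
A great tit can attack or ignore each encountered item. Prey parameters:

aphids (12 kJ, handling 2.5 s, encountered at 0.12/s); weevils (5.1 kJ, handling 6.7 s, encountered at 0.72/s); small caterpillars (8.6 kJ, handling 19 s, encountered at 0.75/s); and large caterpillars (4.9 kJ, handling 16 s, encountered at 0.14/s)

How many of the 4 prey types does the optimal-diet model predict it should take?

E/h in descending order: aphids 4.8, weevils 0.761, small caterpillars 0.453, large caterpillars 0.306 kJ/s. The optimal diet is the largest prefix of this list for which every included type satisfies E_i/h_i > R on the types above it.
Rate on top 1: 1.108. weevils: 0.761 < 1.108 → exclude; stop.
Optimal diet: aphids — 1 of 4 types.

1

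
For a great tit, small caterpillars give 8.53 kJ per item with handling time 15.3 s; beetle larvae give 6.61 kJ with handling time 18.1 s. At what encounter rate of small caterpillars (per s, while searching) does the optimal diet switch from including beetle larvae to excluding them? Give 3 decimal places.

0.124 per s

The zero-one rule: include beetle larvae iff E₂/h₂ > λE₁/(1+λh₁). Equality gives the switch point.
λE₁h₂ = E₂ + λE₂h₁ ⇒ λ = E₂/(E₁h₂ − E₂h₁) = 6.61/(154.4 − 101.1) = 0.1241 per s.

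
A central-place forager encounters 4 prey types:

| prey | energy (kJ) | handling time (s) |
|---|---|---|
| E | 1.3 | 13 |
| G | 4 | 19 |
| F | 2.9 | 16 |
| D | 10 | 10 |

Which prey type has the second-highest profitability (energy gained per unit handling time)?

G

Profitability E/h (kJ/s): E = 1.3/13 = 0.1, G = 4/19 = 0.211, F = 2.9/16 = 0.181, D = 10/10 = 1.
Ranked: D > G > F > E.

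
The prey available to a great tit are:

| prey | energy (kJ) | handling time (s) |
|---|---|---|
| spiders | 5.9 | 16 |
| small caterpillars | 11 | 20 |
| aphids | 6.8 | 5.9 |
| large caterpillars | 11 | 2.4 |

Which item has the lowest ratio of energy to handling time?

In descending order of E/h:
large caterpillars: 11/2.4 = 4.58 kJ/s
aphids: 6.8/5.9 = 1.15 kJ/s
small caterpillars: 11/20 = 0.55 kJ/s
spiders: 5.9/16 = 0.369 kJ/s

spiders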